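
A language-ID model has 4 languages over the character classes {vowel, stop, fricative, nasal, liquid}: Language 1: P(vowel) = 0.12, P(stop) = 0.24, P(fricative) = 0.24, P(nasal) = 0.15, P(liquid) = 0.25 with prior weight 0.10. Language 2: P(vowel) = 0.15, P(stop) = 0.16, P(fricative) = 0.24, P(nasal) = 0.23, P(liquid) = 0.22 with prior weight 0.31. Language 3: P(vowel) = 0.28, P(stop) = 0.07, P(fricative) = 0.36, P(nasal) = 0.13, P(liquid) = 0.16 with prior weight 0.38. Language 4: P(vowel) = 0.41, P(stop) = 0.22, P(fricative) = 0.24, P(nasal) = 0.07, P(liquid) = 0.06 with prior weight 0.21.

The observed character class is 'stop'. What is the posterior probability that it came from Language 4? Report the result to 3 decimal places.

0.316

Apply Bayes' rule: the posterior for each component is proportional to its prior times its likelihood at x.
Categorical probabilities:
  L_1 = P(stop | comp) = 0.24
  L_2 = P(stop | comp) = 0.16
  L_3 = P(stop | comp) = 0.07
  L_4 = P(stop | comp) = 0.22
Prior × likelihood for each component:
  P(Z=1)·L_1 = 0.10 × 0.24 = 0.024
  P(Z=2)·L_2 = 0.31 × 0.16 = 0.0496
  P(Z=3)·L_3 = 0.38 × 0.07 = 0.0266
  P(Z=4)·L_4 = 0.21 × 0.22 = 0.0462
Denominator: 0.024 + 0.0496 + 0.0266 + 0.0462 = 0.1464
P(Language 4 | 'stop') ≈ 0.316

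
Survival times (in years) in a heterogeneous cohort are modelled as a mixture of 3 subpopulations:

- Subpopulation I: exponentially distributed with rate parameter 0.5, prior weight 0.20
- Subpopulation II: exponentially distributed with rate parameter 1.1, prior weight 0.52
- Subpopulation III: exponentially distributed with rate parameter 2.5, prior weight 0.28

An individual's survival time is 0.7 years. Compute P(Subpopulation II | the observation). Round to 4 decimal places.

0.5796

Posterior ∝ prior × likelihood, so P(k | x) ∝ w_k f_k(x); normalise over all components.
Exponential densities:
  p_I = 0.352344
  p_II = 0.509314
  p_III = 0.434435
Unnormalised posteriors:
  w_I·p_I = 0.20 × 0.352344 = 0.0704688
  w_II·p_II = 0.52 × 0.509314 = 0.264843
  w_III·p_III = 0.28 × 0.434435 = 0.121642
Evidence: 0.0704688 + 0.264843 + 0.121642 = 0.456954
P(Subpopulation II | the observation) = 0.264843 / 0.456954 ≈ 0.5796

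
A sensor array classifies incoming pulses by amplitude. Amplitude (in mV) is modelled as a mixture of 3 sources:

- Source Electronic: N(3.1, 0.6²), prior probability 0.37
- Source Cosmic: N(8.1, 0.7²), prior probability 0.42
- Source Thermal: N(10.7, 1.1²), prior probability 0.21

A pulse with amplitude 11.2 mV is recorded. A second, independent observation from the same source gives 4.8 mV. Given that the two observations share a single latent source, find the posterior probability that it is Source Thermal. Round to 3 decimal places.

Apply Bayes' rule: the posterior for each component is proportional to its prior times its likelihood at x.
Since both observations come from the same component, the likelihood for component k is f_k(x₁)·f_k(x₂).
  p_Electronic = [(1/(0.6·√(2π)))·exp(−(11.2−3.1)²/(2·0.6²)) = 0.664904·exp(-91.12500) = 1.76878e-40] × [0.0120102] = 2.12434e-42
  p_Cosmic = [(1/(0.7·√(2π)))·exp(−(11.2−8.1)²/(2·0.7²)) = 0.569918·exp(-9.80612) = 3.14099e-05] × [8.50796e-06] = 2.67235e-10
  p_Thermal = [(1/(1.1·√(2π)))·exp(−(11.2−10.7)²/(2·1.1²)) = 0.362675·exp(-0.10331) = 0.327079] × [2.05351e-07] = 6.71659e-08
Unnormalised posteriors:
  w_Electronic·p_Electronic = 0.37 × 2.12434e-42 = 7.86004e-43
  w_Cosmic·p_Cosmic = 0.42 × 2.67235e-10 = 1.12238e-10
  w_Thermal·p_Thermal = 0.21 × 6.71659e-08 = 1.41048e-08
Evidence: 7.86004e-43 + 1.12238e-10 + 1.41048e-08 = 1.42171e-08
P(Source Thermal | data) ≈ 0.992

0.992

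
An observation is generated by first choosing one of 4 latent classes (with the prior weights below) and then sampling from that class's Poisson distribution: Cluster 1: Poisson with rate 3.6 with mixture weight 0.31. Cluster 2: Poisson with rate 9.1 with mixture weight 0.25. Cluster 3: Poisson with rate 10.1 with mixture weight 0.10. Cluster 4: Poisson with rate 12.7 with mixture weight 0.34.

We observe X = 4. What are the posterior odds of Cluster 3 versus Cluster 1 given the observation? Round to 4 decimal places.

0.0300

Since P(k|x) ∝ w_k f_k(x), the posterior odds are w_i f_i(x) / (w_j f_j(x)).
Evaluate each component's likelihood at the observed value:
  L_1 = 0.191222
  L_2 = 0.0319062
  L_3 = 0.0178115
  L_4 = 0.00330722
Posterior odds = (w_3·L_3) / (w_1·L_1) = (0.10·0.0178115) / (0.31·0.191222) = 0.00178115 / 0.0592789 ≈ 0.0300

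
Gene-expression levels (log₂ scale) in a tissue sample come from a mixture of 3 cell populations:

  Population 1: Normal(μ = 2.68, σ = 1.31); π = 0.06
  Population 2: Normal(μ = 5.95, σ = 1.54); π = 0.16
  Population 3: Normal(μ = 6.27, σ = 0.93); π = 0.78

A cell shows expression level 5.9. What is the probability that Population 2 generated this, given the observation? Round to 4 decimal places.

By Bayes' theorem, P(k | x) = w_k f_k(x) / Σ_j w_j f_j(x).
Component likelihoods at x = 5.9:
  f_1 = (1/(1.31·√(2π)))·exp(−(5.9−2.68)²/(2·1.31²)) = 0.304536·exp(-3.02092) = 0.0148481
  f_2 = (1/(1.54·√(2π)))·exp(−(5.9−5.95)²/(2·1.54²)) = 0.259053·exp(-0.00053) = 0.258917
  f_3 = (1/(0.93·√(2π)))·exp(−(5.9−6.27)²/(2·0.93²)) = 0.428970·exp(-0.07914) = 0.396329
Unnormalised posteriors:
  w_1·f_1 = 0.06 × 0.0148481 = 0.000890884
  w_2·f_2 = 0.16 × 0.258917 = 0.0414267
  w_3·f_3 = 0.78 × 0.396329 = 0.309137
Sum: 0.000890884 + 0.0414267 + 0.309137 = 0.351454
So the posterior for Population 2 is 0.0414267 / 0.351454 ≈ 0.1179.

0.1179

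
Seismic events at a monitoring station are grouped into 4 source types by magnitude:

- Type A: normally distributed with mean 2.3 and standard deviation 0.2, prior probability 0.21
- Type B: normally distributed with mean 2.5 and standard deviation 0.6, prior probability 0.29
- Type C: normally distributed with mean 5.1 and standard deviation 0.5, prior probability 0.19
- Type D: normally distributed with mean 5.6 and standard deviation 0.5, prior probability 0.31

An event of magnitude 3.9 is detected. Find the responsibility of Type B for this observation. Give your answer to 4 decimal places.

0.5775

Posterior ∝ prior × likelihood, so P(k | x) ∝ π_k f_k(x); normalise over all components.
Normal densities:
  f_A = 2.52614e-14
  f_B = 0.0437031
  f_C = 0.0447891
  f_D = 0.00246444
Weight by the priors:
  π_A·f_A = 0.21 × 2.52614e-14 = 5.30488e-15
  π_B·f_B = 0.29 × 0.0437031 = 0.0126739
  π_C·f_C = 0.19 × 0.0447891 = 0.00850992
  π_D·f_D = 0.31 × 0.00246444 = 0.000763976
Marginal: 5.30488e-15 + 0.0126739 + 0.00850992 + 0.000763976 = 0.0219478
P(Type B | x) ≈ 0.5775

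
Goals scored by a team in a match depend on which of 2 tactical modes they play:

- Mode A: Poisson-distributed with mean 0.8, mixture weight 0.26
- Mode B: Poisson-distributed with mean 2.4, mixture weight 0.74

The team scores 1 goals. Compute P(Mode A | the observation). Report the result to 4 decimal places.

0.3671

Apply Bayes' rule: the posterior for each component is proportional to its prior times its likelihood at x.
Evaluate each component's likelihood at the observed value:
  f_A = e^(−0.8)·0.8^1/1! = 0.359463
  f_B = e^(−2.4)·2.4^1/1! = 0.217723
Unnormalised posteriors:
  π_A·f_A = 0.26 × 0.359463 = 0.0934604
  π_B·f_B = 0.74 × 0.217723 = 0.161115
Marginal: 0.0934604 + 0.161115 = 0.254576
P(Mode A | x) ≈ 0.3671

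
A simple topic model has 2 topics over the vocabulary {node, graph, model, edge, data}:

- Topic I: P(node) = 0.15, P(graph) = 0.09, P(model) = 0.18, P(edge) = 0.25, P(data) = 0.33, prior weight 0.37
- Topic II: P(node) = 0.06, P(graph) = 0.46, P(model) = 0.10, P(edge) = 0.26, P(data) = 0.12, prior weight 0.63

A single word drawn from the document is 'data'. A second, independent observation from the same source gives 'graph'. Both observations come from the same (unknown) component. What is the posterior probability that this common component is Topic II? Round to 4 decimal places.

P(component k | x) = w_k·f_k(x) / marginal(x), where marginal(x) = Σ_j w_j·f_j(x).
Since both observations come from the same component, the likelihood for component k is f_k(x₁)·f_k(x₂).
  f_I = [P(data | comp) = 0.33] × [0.09] = 0.0297
  f_II = [P(data | comp) = 0.12] × [0.46] = 0.0552
Weight by the priors:
  w_I·f_I = 0.37 × 0.0297 = 0.010989
  w_II·f_II = 0.63 × 0.0552 = 0.034776
Sum: 0.010989 + 0.034776 = 0.045765
So the posterior for Topic II is 0.034776 / 0.045765 ≈ 0.7599.

0.7599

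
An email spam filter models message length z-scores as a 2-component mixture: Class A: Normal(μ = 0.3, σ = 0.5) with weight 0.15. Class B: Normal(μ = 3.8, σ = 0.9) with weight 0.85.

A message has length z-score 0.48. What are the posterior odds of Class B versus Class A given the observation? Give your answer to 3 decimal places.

0.004

The posterior odds equal the prior odds times the likelihood ratio: (w_i/w_j)·(f_i(x)/f_j(x)).
Evaluate each component's likelihood at the observed value:
  L_A = (1/(0.5·√(2π)))·exp(−(0.48−0.3)²/(2·0.5²)) = 0.797885·exp(-0.06480) = 0.747821
  L_B = (1/(0.9·√(2π)))·exp(−(0.48−3.8)²/(2·0.9²)) = 0.443269·exp(-6.80395) = 0.000491756
Posterior odds = (w_B·L_B) / (w_A·L_A) = (0.85·0.000491756) / (0.15·0.747821) = 0.000417992 / 0.112173 ≈ 0.004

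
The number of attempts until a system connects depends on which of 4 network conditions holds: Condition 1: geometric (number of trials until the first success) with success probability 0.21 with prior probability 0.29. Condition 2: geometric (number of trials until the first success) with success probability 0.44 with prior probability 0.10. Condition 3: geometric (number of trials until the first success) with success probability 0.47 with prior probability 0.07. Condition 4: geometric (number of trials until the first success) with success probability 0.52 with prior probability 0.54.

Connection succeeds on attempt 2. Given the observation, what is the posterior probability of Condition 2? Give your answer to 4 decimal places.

P(component k | x) = π_k·f_k(x) / marginal(x), where marginal(x) = Σ_j π_j·f_j(x).
Component likelihoods at x = 2:
  f_1 = 0.21·(1−0.21)^1 = 0.21·0.79 = 0.1659
  f_2 = 0.44·(1−0.44)^1 = 0.44·0.56 = 0.2464
  f_3 = 0.47·(1−0.47)^1 = 0.47·0.53 = 0.2491
  f_4 = 0.52·(1−0.52)^1 = 0.52·0.48 = 0.2496
Multiply by the mixture weights:
  π_1·f_1 = 0.29 × 0.1659 = 0.048111
  π_2·f_2 = 0.10 × 0.2464 = 0.02464
  π_3·f_3 = 0.07 × 0.2491 = 0.017437
  π_4·f_4 = 0.54 × 0.2496 = 0.134784
Evidence: 0.048111 + 0.02464 + 0.017437 + 0.134784 = 0.224972
So the posterior for Condition 2 is 0.02464 / 0.224972 ≈ 0.1095.

0.1095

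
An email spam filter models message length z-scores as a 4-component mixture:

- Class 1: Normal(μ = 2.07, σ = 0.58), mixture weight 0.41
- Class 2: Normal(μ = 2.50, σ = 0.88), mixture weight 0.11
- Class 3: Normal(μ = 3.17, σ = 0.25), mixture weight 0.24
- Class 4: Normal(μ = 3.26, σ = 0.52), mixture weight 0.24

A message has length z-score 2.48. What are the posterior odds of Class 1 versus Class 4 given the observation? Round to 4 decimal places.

The posterior odds equal the prior odds times the likelihood ratio: (π_i/π_j)·(f_i(x)/f_j(x)).
Normal densities:
  f_1 = (1/(0.58·√(2π)))·exp(−(2.48−2.07)²/(2·0.58²)) = 0.687832·exp(-0.24985) = 0.535763
  f_2 = (1/(0.88·√(2π)))·exp(−(2.48−2.50)²/(2·0.88²)) = 0.453344·exp(-0.00026) = 0.453226
  f_3 = (1/(0.25·√(2π)))·exp(−(2.48−3.17)²/(2·0.25²)) = 1.595769·exp(-3.80880) = 0.0353858
  f_4 = (1/(0.52·√(2π)))·exp(−(2.48−3.26)²/(2·0.52²)) = 0.767197·exp(-1.12500) = 0.249072
0.219663 / 0.0597774 ≈ 3.6747

3.6747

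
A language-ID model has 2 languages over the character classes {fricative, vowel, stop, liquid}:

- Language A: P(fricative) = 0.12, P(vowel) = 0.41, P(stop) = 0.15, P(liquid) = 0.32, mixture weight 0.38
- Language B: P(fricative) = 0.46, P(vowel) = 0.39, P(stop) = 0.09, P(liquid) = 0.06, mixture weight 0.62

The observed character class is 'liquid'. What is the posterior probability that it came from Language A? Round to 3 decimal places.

0.766

By Bayes' theorem, P(k | x) = π_k f_k(x) / Σ_j π_j f_j(x).
Categorical probabilities:
  p_A = P(liquid | comp) = 0.32
  p_B = P(liquid | comp) = 0.06
Unnormalised posteriors:
  π_A·p_A = 0.38 × 0.32 = 0.1216
  π_B·p_B = 0.62 × 0.06 = 0.0372
Sum: 0.1216 + 0.0372 = 0.1588
P(Language A | 'liquid') = 0.1216 / 0.1588 ≈ 0.766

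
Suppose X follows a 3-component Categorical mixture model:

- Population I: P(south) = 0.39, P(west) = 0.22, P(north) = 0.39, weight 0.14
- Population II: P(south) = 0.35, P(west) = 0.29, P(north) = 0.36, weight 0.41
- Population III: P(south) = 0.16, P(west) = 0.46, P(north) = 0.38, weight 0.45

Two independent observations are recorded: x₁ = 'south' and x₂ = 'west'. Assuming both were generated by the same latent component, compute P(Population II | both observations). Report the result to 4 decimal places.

0.4797

Posterior ∝ prior × likelihood, so P(k | x) ∝ w_k f_k(x); normalise over all components.
Since both observations come from the same component, the likelihood for component k is f_k(x₁)·f_k(x₂).
  p_I = [0.39] × [0.22] = 0.0858
  p_II = [0.35] × [0.29] = 0.1015
  p_III = [0.16] × [0.46] = 0.0736
Prior × likelihood for each component:
  w_I·p_I = 0.14 × 0.0858 = 0.012012
  w_II·p_II = 0.41 × 0.1015 = 0.041615
  w_III·p_III = 0.45 × 0.0736 = 0.03312
Sum: 0.012012 + 0.041615 + 0.03312 = 0.086747
Responsibility of Population II: 0.041615 / 0.086747 ≈ 0.4797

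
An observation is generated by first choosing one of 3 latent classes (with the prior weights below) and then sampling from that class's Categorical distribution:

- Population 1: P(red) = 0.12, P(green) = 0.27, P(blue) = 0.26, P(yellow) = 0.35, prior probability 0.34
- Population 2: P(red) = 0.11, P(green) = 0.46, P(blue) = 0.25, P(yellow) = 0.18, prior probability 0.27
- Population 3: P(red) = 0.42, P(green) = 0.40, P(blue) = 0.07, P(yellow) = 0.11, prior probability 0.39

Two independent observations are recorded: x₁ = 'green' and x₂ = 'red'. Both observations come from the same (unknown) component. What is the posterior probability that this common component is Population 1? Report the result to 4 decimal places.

Posterior ∝ prior × likelihood, so P(k | x) ∝ π_k f_k(x); normalise over all components.
Since both observations come from the same component, the likelihood for component k is f_k(x₁)·f_k(x₂).
  L_1 = [P(green | comp) = 0.27] × [0.12] = 0.0324
  L_2 = [P(green | comp) = 0.46] × [0.11] = 0.0506
  L_3 = [P(green | comp) = 0.40] × [0.42] = 0.168
Weight by the priors:
  π_1·L_1 = 0.34 × 0.0324 = 0.011016
  π_2·L_2 = 0.27 × 0.0506 = 0.013662
  π_3·L_3 = 0.39 × 0.168 = 0.06552
Marginal: 0.011016 + 0.013662 + 0.06552 = 0.090198
Responsibility of Population 1: 0.011016 / 0.090198 ≈ 0.1221

0.1221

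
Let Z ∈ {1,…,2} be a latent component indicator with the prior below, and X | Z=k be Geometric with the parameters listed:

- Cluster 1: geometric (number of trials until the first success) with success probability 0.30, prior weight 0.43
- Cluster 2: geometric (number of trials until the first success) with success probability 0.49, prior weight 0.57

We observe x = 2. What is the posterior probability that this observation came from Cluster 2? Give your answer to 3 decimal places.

0.612

By Bayes' theorem, P(k | x) = w_k f_k(x) / Σ_j w_j f_j(x).
Evaluate each component's likelihood at the observed value:
  f_1 = 0.30·(1−0.30)^1 = 0.30·0.7 = 0.21
  f_2 = 0.49·(1−0.49)^1 = 0.49·0.51 = 0.2499
Unnormalised posteriors:
  w_1·f_1 = 0.43 × 0.21 = 0.0903
  w_2·f_2 = 0.57 × 0.2499 = 0.142443
Normaliser: 0.0903 + 0.142443 = 0.232743
P(Cluster 2 | data) = 0.142443 / 0.232743 ≈ 0.612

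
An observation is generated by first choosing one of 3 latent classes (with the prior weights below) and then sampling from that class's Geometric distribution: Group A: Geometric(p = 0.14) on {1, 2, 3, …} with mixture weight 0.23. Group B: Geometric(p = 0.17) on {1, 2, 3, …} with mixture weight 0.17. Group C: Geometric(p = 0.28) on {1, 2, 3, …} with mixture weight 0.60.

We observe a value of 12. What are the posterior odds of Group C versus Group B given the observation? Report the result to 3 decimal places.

Only the two components matter; the odds are (w_i f_i(x)) / (w_j f_j(x)).
Component likelihoods at x = 12:
  L_A = 0.14·(1−0.14)^11 = 0.14·0.190319 = 0.0266447
  L_B = 0.17·(1−0.17)^11 = 0.17·0.128783 = 0.0218931
  L_C = 0.28·(1−0.28)^11 = 0.28·0.0269561 = 0.00754771
Odds = (0.60/0.17) × (0.00754771/0.0218931) = 3.52941 × 0.344753 ≈ 1.217

1.217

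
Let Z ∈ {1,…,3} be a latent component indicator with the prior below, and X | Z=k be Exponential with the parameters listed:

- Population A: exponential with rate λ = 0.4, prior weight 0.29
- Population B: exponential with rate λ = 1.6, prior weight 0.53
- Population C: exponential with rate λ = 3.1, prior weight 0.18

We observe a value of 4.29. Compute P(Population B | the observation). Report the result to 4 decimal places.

0.0407

P(component k | x) = π_k·f_k(x) / marginal(x), where marginal(x) = Σ_j π_j·f_j(x).
Evaluate each component's likelihood at the observed value:
  p_A = 0.0719135
  p_B = 0.00167156
  p_C = 5.19612e-06
Weight by the priors:
  π_A·p_A = 0.29 × 0.0719135 = 0.0208549
  π_B·p_B = 0.53 × 0.00167156 = 0.000885928
  π_C·p_C = 0.18 × 5.19612e-06 = 9.35302e-07
Evidence: 0.0208549 + 0.000885928 + 9.35302e-07 = 0.0217418
P(Population B | 4.29) = 0.000885928 / 0.0217418 ≈ 0.0407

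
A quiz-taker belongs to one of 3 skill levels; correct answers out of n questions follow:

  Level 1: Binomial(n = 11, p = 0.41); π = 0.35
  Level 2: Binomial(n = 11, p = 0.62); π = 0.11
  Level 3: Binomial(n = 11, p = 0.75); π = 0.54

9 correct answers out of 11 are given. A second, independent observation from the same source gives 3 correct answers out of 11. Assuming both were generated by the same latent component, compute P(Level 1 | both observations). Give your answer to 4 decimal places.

Apply Bayes' rule: the posterior for each component is proportional to its prior times its likelihood at x.
Since both observations come from the same component, the likelihood for component k is f_k(x₁)·f_k(x₂).
  p_1 = [C(11,9)·0.41^9·0.59^2 = 55·0.000327382·0.3481 = 0.00626789] × [0.166975] = 0.00104658
  p_2 = [C(11,9)·0.62^9·0.38^2 = 55·0.0135371·0.1444 = 0.107512] × [0.0170973] = 0.00183816
  p_3 = [C(11,9)·0.75^9·0.25^2 = 55·0.0750847·0.0625 = 0.258104] × [0.00106215] = 0.000274146
Prior × likelihood for each component:
  w_1·p_1 = 0.35 × 0.00104658 = 0.000366304
  w_2·p_2 = 0.11 × 0.00183816 = 0.000202197
  w_3·p_3 = 0.54 × 0.000274146 = 0.000148039
Marginal: 0.000366304 + 0.000202197 + 0.000148039 = 0.00071654
So the posterior for Level 1 is 0.000366304 / 0.00071654 ≈ 0.5112.

0.5112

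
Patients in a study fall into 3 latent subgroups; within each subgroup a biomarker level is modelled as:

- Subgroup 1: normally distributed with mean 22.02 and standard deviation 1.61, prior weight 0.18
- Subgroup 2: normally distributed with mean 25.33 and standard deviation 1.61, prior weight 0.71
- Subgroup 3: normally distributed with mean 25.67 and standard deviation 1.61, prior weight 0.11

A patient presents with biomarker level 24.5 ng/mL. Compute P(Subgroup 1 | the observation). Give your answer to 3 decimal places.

0.072

By Bayes' theorem, P(k | x) = π_k f_k(x) / Σ_j π_j f_j(x).
Component likelihoods at x = 24.5 ng/mL:
  p_1 = 0.0756569
  p_2 = 0.216957
  p_3 = 0.190286
Multiply by the mixture weights:
  π_1·p_1 = 0.18 × 0.0756569 = 0.0136182
  π_2·p_2 = 0.71 × 0.216957 = 0.154039
  π_3·p_3 = 0.11 × 0.190286 = 0.0209315
Evidence: 0.0136182 + 0.154039 + 0.0209315 = 0.188589
P(Subgroup 1 | the observation) = 0.0136182 / 0.188589 ≈ 0.072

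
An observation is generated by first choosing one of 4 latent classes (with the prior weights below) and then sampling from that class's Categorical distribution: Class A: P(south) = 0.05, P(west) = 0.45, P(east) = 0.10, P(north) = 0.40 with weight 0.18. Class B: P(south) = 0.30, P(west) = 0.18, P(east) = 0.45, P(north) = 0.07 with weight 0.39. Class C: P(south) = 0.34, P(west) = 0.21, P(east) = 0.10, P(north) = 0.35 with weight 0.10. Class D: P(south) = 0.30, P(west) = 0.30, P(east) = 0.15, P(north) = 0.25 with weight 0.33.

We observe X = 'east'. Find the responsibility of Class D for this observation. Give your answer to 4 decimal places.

The responsibility of component k is w_k f_k(x) divided by Σ_j w_j f_j(x).
Evaluate each component's likelihood at the observed value:
  L_A = P(east | comp) = 0.10
  L_B = P(east | comp) = 0.45
  L_C = P(east | comp) = 0.10
  L_D = P(east | comp) = 0.15
Unnormalised posteriors:
  w_A·L_A = 0.18 × 0.1 = 0.018
  w_B·L_B = 0.39 × 0.45 = 0.1755
  w_C·L_C = 0.10 × 0.1 = 0.01
  w_D·L_D = 0.33 × 0.15 = 0.0495
Sum: 0.018 + 0.1755 + 0.01 + 0.0495 = 0.253
So the posterior for Class D is 0.0495 / 0.253 ≈ 0.1957.

0.1957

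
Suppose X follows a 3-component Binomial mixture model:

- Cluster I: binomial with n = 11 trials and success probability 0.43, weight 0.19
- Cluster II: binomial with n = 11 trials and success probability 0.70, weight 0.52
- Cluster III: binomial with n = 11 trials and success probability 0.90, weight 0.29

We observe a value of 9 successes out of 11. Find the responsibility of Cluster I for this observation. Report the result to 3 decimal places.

By Bayes' theorem, P(k | x) = P(Z=k) f_k(x) / Σ_j P(Z=j) f_j(x).
Component likelihoods at x = 9 successes out of 11:
  p_I = 0.00898108
  p_II = 0.19975
  p_III = 0.213081
Weight by the priors:
  P(Z=I)·p_I = 0.19 × 0.00898108 = 0.0017064
  P(Z=II)·p_II = 0.52 × 0.19975 = 0.10387
  P(Z=III)·p_III = 0.29 × 0.213081 = 0.0617936
Marginal: 0.0017064 + 0.10387 + 0.0617936 = 0.16737
P(Cluster I | x) = 0.0017064 / 0.16737 ≈ 0.010

0.010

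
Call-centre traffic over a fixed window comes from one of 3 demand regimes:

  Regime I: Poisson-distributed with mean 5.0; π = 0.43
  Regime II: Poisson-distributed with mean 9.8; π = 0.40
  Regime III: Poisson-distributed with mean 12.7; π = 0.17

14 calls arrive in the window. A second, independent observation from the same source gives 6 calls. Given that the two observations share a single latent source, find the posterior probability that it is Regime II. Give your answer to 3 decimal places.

0.799

By Bayes' theorem, P(k | x) = w_k f_k(x) / Σ_j w_j f_j(x).
Since both observations come from the same component, the likelihood for component k is f_k(x₁)·f_k(x₂).
  f_I = [e^(−5.0)·5.0^14/14! = 0.000471736] × [0.146223] = 6.89786e-05
  f_II = [e^(−9.8)·9.8^14/14! = 0.047937] × [0.0682241] = 0.00327046
  f_III = [e^(−12.7)·12.7^14/14! = 0.0993811] × [0.0177807] = 0.00176707
Prior × likelihood for each component:
  w_I·f_I = 0.43 × 6.89786e-05 = 2.96608e-05
  w_II·f_II = 0.40 × 0.00327046 = 0.00130818
  w_III·f_III = 0.17 × 0.00176707 = 0.000300402
Sum: 2.96608e-05 + 0.00130818 + 0.000300402 = 0.00163825
P(Regime II | data) ≈ 0.799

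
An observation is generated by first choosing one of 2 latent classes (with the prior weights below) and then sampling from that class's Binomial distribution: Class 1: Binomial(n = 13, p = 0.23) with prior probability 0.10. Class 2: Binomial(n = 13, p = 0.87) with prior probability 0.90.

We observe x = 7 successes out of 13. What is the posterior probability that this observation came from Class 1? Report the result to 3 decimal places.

The responsibility of component k is w_k f_k(x) divided by Σ_j w_j f_j(x).
Binomial probabilities:
  L_1 = C(13,7)·0.23^7·0.77^6 = 1716·3.40483e-05·0.208422 = 0.0121775
  L_2 = C(13,7)·0.87^7·0.13^6 = 1716·0.377255·4.82681e-06 = 0.00312473
Weight by the priors:
  w_1·L_1 = 0.10 × 0.0121775 = 0.00121775
  w_2·L_2 = 0.90 × 0.00312473 = 0.00281225
Normaliser: 0.00121775 + 0.00281225 = 0.00403
So the posterior for Class 1 is 0.00121775 / 0.00403 ≈ 0.302.

0.302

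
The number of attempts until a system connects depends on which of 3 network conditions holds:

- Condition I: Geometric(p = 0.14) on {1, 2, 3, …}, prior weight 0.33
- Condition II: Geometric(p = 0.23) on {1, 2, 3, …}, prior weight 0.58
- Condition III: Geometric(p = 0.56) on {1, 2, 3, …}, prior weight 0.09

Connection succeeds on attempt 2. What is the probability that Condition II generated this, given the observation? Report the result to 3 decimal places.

Posterior ∝ prior × likelihood, so P(k | x) ∝ P(Z=k) f_k(x); normalise over all components.
Component likelihoods at x = 2:
  L_I = 0.1204
  L_II = 0.1771
  L_III = 0.2464
Prior × likelihood for each component:
  P(Z=I)·L_I = 0.33 × 0.1204 = 0.039732
  P(Z=II)·L_II = 0.58 × 0.1771 = 0.102718
  P(Z=III)·L_III = 0.09 × 0.2464 = 0.022176
Sum: 0.039732 + 0.102718 + 0.022176 = 0.164626
Responsibility of Condition II: 0.102718 / 0.164626 ≈ 0.624

0.624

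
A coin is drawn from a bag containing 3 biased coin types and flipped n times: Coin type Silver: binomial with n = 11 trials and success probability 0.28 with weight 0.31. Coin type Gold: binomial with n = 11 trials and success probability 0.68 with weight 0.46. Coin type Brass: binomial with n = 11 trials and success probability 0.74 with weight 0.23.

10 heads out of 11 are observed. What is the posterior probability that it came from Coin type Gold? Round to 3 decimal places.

By Bayes' theorem, P(k | x) = π_k f_k(x) / Σ_j π_j f_j(x).
Component likelihoods at x = 10 heads out of 11:
  p_Silver = 2.34588e-05
  p_Gold = 0.0744101
  p_Brass = 0.140826
Multiply by the mixture weights:
  π_Silver·p_Silver = 0.31 × 2.34588e-05 = 7.27222e-06
  π_Gold·p_Gold = 0.46 × 0.0744101 = 0.0342286
  π_Brass·p_Brass = 0.23 × 0.140826 = 0.03239
Denominator: 7.27222e-06 + 0.0342286 + 0.03239 = 0.0666259
P(Coin type Gold | data) = 0.0342286 / 0.0666259 ≈ 0.514

0.514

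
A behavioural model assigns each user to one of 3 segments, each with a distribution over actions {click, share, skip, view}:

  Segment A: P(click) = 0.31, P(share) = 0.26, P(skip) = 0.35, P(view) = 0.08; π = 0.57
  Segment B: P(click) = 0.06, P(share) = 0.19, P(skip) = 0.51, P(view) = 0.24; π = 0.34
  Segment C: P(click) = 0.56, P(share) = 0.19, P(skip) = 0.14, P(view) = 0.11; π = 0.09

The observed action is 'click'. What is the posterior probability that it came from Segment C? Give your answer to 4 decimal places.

Apply Bayes' rule: the posterior for each component is proportional to its prior times its likelihood at x.
Evaluate each component's likelihood at the observed value:
  p_A = 0.31
  p_B = 0.06
  p_C = 0.56
Unnormalised posteriors:
  π_A·p_A = 0.57 × 0.31 = 0.1767
  π_B·p_B = 0.34 × 0.06 = 0.0204
  π_C·p_C = 0.09 × 0.56 = 0.0504
Normaliser: 0.1767 + 0.0204 + 0.0504 = 0.2475
Responsibility of Segment C: 0.0504 / 0.2475 ≈ 0.2036

0.2036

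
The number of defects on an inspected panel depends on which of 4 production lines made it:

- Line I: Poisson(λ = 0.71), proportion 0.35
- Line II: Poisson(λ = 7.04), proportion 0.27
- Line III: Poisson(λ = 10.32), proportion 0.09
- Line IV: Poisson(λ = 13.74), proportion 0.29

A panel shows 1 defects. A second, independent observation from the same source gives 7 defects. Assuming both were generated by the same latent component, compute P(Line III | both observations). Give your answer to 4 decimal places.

0.0099

P(component k | x) = π_k·f_k(x) / marginal(x), where marginal(x) = Σ_j π_j·f_j(x).
Since both observations come from the same component, the likelihood for component k is f_k(x₁)·f_k(x₂).
  f_I = [0.349067] × [8.87215e-06] = 3.09698e-06
  f_II = [0.00616793] × [0.148986] = 0.000918934
  f_III = [0.000340221] × [0.0815471] = 2.7744e-05
  f_IV = [1.48177e-05] × [0.019782] = 2.93124e-07
Multiply by the mixture weights:
  π_I·f_I = 0.35 × 3.09698e-06 = 1.08394e-06
  π_II·f_II = 0.27 × 0.000918934 = 0.000248112
  π_III·f_III = 0.09 × 2.7744e-05 = 2.49696e-06
  π_IV·f_IV = 0.29 × 2.93124e-07 = 8.50059e-08
Marginal: 1.08394e-06 + 0.000248112 + 2.49696e-06 + 8.50059e-08 = 0.000251778
So the posterior for Line III is 2.49696e-06 / 0.000251778 ≈ 0.0099.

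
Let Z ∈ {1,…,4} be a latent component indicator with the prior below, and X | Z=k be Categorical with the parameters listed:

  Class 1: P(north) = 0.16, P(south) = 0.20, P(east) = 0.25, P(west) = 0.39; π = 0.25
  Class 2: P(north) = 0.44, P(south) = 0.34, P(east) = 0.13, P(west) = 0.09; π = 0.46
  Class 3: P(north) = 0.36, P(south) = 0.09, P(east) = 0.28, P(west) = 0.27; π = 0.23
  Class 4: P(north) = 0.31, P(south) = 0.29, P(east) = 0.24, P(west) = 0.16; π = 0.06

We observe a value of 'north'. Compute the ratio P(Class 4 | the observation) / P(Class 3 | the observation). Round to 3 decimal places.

0.225

Since P(k|x) ∝ P(Z=k) f_k(x), the posterior odds are P(Z=i) f_i(x) / (P(Z=j) f_j(x)).
Component likelihoods at x = 'north':
  p_1 = 0.16
  p_2 = 0.44
  p_3 = 0.36
  p_4 = 0.31
Posterior odds = (P(Z=4)·p_4) / (P(Z=3)·p_3) = (0.06·0.31) / (0.23·0.36) = 0.0186 / 0.0828 ≈ 0.225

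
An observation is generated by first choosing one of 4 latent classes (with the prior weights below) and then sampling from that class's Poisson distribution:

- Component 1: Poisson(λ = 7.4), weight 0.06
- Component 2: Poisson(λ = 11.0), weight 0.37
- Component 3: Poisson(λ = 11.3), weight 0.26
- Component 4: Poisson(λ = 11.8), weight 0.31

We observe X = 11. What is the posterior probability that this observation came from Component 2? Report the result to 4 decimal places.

Apply Bayes' rule: the posterior for each component is proportional to its prior times its likelihood at x.
Evaluate each component's likelihood at the observed value:
  f_1 = 0.0557974
  f_2 = 0.119378
  f_3 = 0.118899
  f_4 = 0.11611
Unnormalised posteriors:
  w_1·f_1 = 0.06 × 0.0557974 = 0.00334784
  w_2·f_2 = 0.37 × 0.119378 = 0.0441699
  w_3·f_3 = 0.26 × 0.118899 = 0.0309138
  w_4·f_4 = 0.31 × 0.11611 = 0.0359943
Sum: 0.00334784 + 0.0441699 + 0.0309138 + 0.0359943 = 0.114426
P(Component 2 | data) = 0.0441699 / 0.114426 ≈ 0.3860

0.3860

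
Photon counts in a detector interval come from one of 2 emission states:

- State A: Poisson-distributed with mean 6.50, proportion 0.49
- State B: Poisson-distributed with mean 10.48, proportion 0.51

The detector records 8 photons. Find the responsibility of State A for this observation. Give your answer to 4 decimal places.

0.5296

The responsibility of component k is P(Z=k) f_k(x) divided by Σ_j P(Z=j) f_j(x).
Poisson probabilities:
  L_A = e^(−6.50)·6.50^8/8! = 0.118815
  L_B = e^(−10.48)·10.48^8/8! = 0.101383
Prior × likelihood for each component:
  P(Z=A)·L_A = 0.49 × 0.118815 = 0.0582195
  P(Z=B)·L_B = 0.51 × 0.101383 = 0.0517051
Evidence: 0.0582195 + 0.0517051 = 0.109925
P(State A | x) = 0.0582195 / 0.109925 ≈ 0.5296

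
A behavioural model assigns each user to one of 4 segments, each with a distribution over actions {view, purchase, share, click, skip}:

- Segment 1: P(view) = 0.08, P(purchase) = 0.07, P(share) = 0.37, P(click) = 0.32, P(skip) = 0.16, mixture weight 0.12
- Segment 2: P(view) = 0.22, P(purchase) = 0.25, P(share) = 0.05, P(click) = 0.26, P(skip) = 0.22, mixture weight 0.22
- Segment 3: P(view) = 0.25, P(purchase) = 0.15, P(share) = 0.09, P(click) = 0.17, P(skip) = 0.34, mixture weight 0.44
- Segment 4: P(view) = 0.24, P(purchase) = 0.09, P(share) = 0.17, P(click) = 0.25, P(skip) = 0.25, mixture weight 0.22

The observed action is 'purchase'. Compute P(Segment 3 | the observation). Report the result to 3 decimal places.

0.442

P(component k | x) = π_k·f_k(x) / marginal(x), where marginal(x) = Σ_j π_j·f_j(x).
Categorical probabilities:
  p_1 = 0.07
  p_2 = 0.25
  p_3 = 0.15
  p_4 = 0.09
Multiply by the mixture weights:
  π_1·p_1 = 0.12 × 0.07 = 0.0084
  π_2·p_2 = 0.22 × 0.25 = 0.055
  π_3·p_3 = 0.44 × 0.15 = 0.066
  π_4·p_4 = 0.22 × 0.09 = 0.0198
Normaliser: 0.0084 + 0.055 + 0.066 + 0.0198 = 0.1492
P(Segment 3 | x) ≈ 0.442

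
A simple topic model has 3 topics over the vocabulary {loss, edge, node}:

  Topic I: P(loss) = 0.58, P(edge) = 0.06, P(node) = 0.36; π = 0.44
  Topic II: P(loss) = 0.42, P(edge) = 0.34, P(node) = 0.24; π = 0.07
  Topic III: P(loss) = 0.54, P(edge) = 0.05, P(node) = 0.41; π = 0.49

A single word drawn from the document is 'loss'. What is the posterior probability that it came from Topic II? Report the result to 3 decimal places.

Apply Bayes' rule: the posterior for each component is proportional to its prior times its likelihood at x.
Categorical probabilities:
  L_I = 0.58
  L_II = 0.42
  L_III = 0.54
Prior × likelihood for each component:
  π_I·L_I = 0.44 × 0.58 = 0.2552
  π_II·L_II = 0.07 × 0.42 = 0.0294
  π_III·L_III = 0.49 × 0.54 = 0.2646
Sum: 0.2552 + 0.0294 + 0.2646 = 0.5492
Responsibility of Topic II: 0.0294 / 0.5492 ≈ 0.054

0.054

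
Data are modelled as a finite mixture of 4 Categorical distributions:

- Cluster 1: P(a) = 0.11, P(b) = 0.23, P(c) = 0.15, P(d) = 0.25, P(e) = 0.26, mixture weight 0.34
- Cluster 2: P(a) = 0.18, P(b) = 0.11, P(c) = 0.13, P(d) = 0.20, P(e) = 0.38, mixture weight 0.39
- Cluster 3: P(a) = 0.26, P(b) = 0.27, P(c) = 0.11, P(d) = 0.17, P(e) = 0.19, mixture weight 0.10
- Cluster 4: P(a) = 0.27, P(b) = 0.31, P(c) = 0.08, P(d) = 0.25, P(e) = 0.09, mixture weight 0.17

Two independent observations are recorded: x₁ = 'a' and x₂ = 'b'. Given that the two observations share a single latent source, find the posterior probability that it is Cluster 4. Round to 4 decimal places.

0.3787

P(component k | x) = w_k·f_k(x) / marginal(x), where marginal(x) = Σ_j w_j·f_j(x).
Since both observations come from the same component, the likelihood for component k is f_k(x₁)·f_k(x₂).
  L_1 = [P(a | comp) = 0.11] × [0.23] = 0.0253
  L_2 = [P(a | comp) = 0.18] × [0.11] = 0.0198
  L_3 = [P(a | comp) = 0.26] × [0.27] = 0.0702
  L_4 = [P(a | comp) = 0.27] × [0.31] = 0.0837
Unnormalised posteriors:
  w_1·L_1 = 0.34 × 0.0253 = 0.008602
  w_2·L_2 = 0.39 × 0.0198 = 0.007722
  w_3·L_3 = 0.10 × 0.0702 = 0.00702
  w_4·L_4 = 0.17 × 0.0837 = 0.014229
Sum: 0.008602 + 0.007722 + 0.00702 + 0.014229 = 0.037573
Responsibility of Cluster 4: 0.014229 / 0.037573 ≈ 0.3787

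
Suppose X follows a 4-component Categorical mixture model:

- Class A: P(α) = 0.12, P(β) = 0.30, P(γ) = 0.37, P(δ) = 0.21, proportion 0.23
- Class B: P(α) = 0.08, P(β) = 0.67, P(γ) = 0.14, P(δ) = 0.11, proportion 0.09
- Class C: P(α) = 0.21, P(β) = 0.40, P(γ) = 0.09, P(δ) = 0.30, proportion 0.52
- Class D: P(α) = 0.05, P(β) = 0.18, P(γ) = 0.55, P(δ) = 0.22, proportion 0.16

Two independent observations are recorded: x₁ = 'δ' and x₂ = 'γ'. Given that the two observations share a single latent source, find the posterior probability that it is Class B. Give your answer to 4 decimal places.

0.0263

Apply Bayes' rule: the posterior for each component is proportional to its prior times its likelihood at x.
Since both observations come from the same component, the likelihood for component k is f_k(x₁)·f_k(x₂).
  L_A = [P(δ | comp) = 0.21] × [0.37] = 0.0777
  L_B = [P(δ | comp) = 0.11] × [0.14] = 0.0154
  L_C = [P(δ | comp) = 0.30] × [0.09] = 0.027
  L_D = [P(δ | comp) = 0.22] × [0.55] = 0.121
Weight by the priors:
  π_A·L_A = 0.23 × 0.0777 = 0.017871
  π_B·L_B = 0.09 × 0.0154 = 0.001386
  π_C·L_C = 0.52 × 0.027 = 0.01404
  π_D·L_D = 0.16 × 0.121 = 0.01936
Evidence: 0.017871 + 0.001386 + 0.01404 + 0.01936 = 0.052657
P(Class B | x₁,x₂) = 0.001386 / 0.052657 ≈ 0.0263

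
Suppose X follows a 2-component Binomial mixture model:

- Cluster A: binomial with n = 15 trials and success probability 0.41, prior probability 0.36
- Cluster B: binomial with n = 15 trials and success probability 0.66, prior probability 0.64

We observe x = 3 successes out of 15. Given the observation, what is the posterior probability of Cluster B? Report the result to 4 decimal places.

0.0098

P(component k | x) = w_k·f_k(x) / marginal(x), where marginal(x) = Σ_j w_j·f_j(x).
Evaluate each component's likelihood at the observed value:
  L_A = 0.0557939
  L_B = 0.000312169
Multiply by the mixture weights:
  w_A·L_A = 0.36 × 0.0557939 = 0.0200858
  w_B·L_B = 0.64 × 0.000312169 = 0.000199788
Normaliser: 0.0200858 + 0.000199788 = 0.0202856
Responsibility of Cluster B: 0.000199788 / 0.0202856 ≈ 0.0098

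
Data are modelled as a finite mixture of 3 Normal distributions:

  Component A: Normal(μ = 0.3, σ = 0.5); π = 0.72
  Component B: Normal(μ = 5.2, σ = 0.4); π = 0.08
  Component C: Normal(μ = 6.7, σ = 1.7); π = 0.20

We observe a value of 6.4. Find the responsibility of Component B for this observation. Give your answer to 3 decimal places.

0.019

P(component k | x) = P(Z=k)·f_k(x) / marginal(x), where marginal(x) = Σ_j P(Z=j)·f_j(x).
Normal densities:
  p_A = 3.8172e-33
  p_B = 0.0110796
  p_C = 0.231046
Unnormalised posteriors:
  P(Z=A)·p_A = 0.72 × 3.8172e-33 = 2.74838e-33
  P(Z=B)·p_B = 0.08 × 0.0110796 = 0.00088637
  P(Z=C)·p_C = 0.20 × 0.231046 = 0.0462092
Marginal: 2.74838e-33 + 0.00088637 + 0.0462092 = 0.0470956
P(Component B | data) ≈ 0.019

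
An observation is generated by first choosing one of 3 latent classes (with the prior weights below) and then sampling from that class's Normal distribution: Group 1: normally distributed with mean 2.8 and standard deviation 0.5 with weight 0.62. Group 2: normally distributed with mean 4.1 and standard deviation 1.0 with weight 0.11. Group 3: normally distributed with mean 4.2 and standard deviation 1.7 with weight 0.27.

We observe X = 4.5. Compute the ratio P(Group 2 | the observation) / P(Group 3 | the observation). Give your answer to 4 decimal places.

0.6494

Only the two components matter; the odds are (w_i f_i(x)) / (w_j f_j(x)).
Component likelihoods at x = 4.5:
  f_1 = (1/(0.5·√(2π)))·exp(−(4.5−2.8)²/(2·0.5²)) = 0.797885·exp(-5.78000) = 0.00246444
  f_2 = (1/(1.0·√(2π)))·exp(−(4.5−4.1)²/(2·1.0²)) = 0.398942·exp(-0.08000) = 0.36827
  f_3 = (1/(1.7·√(2π)))·exp(−(4.5−4.2)²/(2·1.7²)) = 0.234672·exp(-0.01557) = 0.231046
Odds = (0.11/0.27) × (0.36827/0.231046) = 0.407407 × 1.59392 ≈ 0.6494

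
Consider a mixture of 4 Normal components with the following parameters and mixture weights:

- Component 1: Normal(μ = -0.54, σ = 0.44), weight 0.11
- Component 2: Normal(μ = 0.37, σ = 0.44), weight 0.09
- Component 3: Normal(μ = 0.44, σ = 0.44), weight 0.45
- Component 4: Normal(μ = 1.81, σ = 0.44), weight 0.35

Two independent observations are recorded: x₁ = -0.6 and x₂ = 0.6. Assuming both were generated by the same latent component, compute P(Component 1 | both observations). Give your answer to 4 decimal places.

The responsibility of component k is π_k f_k(x) divided by Σ_j π_j f_j(x).
Since both observations come from the same component, the likelihood for component k is f_k(x₁)·f_k(x₂).
  f_1 = [(1/(0.44·√(2π)))·exp(−(-0.6−-0.54)²/(2·0.44²)) = 0.906687·exp(-0.00930) = 0.898296] × [0.0316074] = 0.0283928
  f_2 = [(1/(0.44·√(2π)))·exp(−(-0.6−0.37)²/(2·0.44²)) = 0.906687·exp(-2.43001) = 0.079821] × [0.790903] = 0.0631307
  f_3 = [(1/(0.44·√(2π)))·exp(−(-0.6−0.44)²/(2·0.44²)) = 0.906687·exp(-2.79339) = 0.0555014] × [0.848679] = 0.0471029
  f_4 = [(1/(0.44·√(2π)))·exp(−(-0.6−1.81)²/(2·0.44²)) = 0.906687·exp(-15.00026) = 2.77286e-07] × [0.0206672] = 5.73072e-09
Weight by the priors:
  π_1·f_1 = 0.11 × 0.0283928 = 0.00312321
  π_2·f_2 = 0.09 × 0.0631307 = 0.00568176
  π_3·f_3 = 0.45 × 0.0471029 = 0.0211963
  π_4·f_4 = 0.35 × 5.73072e-09 = 2.00575e-09
Denominator: 0.00312321 + 0.00568176 + 0.0211963 + 2.00575e-09 = 0.0300013
Responsibility of Component 1: 0.00312321 / 0.0300013 ≈ 0.1041

0.1041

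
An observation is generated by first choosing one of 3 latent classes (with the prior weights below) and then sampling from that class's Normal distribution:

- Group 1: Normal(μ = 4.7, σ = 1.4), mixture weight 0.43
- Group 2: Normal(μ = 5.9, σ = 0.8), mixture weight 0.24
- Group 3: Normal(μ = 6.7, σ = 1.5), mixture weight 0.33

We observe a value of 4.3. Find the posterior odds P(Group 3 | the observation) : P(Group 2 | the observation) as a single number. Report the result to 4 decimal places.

The posterior odds equal the prior odds times the likelihood ratio: (π_i/π_j)·(f_i(x)/f_j(x)).
Component likelihoods at x = 4.3:
  p_1 = (1/(1.4·√(2π)))·exp(−(4.3−4.7)²/(2·1.4²)) = 0.284959·exp(-0.04082) = 0.273562
  p_2 = (1/(0.8·√(2π)))·exp(−(4.3−5.9)²/(2·0.8²)) = 0.498678·exp(-2.00000) = 0.0674887
  p_3 = (1/(1.5·√(2π)))·exp(−(4.3−6.7)²/(2·1.5²)) = 0.265962·exp(-1.28000) = 0.0739472
0.0244026 / 0.0161973 ≈ 1.5066

1.5066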